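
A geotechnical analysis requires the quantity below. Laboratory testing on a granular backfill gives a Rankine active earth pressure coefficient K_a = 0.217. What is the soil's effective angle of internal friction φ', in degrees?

K_a = tan²(45° − φ/2) ⇒ 45° − φ/2 = arctan(√0.217) = 24.98°.
φ = 2(45° − 24.98°) = 40.04°.

40.0°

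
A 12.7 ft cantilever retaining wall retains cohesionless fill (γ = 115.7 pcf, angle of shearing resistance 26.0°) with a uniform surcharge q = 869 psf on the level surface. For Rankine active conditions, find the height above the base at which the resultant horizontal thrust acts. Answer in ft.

5.38 ft

K_a = 0.3905.
Triangular part P₁ = ½K_aγH² = 3643 at H/3 = 4.233 ft; rectangular part P₂ = K_a q H = 4309 at H/2 = 6.350 ft.
ȳ = (P₁·4.233 + P₂·6.350)/(P₁+P₂) = 5.380 ft.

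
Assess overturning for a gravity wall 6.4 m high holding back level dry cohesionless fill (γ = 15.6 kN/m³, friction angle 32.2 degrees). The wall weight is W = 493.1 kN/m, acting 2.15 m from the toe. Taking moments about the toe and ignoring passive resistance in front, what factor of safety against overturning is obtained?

K_a = tan²(45° − 32.2°/2) = 0.3047.
P_a = ½K_aγH² = 0.5×0.3047×15.6×6.4² = 97.36 kN/m, acting at H/3 = 2.133 m above the base.
Overturning moment M_o = P_a × H/3 = 97.36 × 2.133 = 207.7.
Resisting moment M_r = W × 2.15 = 493.1 × 2.15 = 1060.
FS_overturning = M_r/M_o = 1060/207.7 = 5.104.

5.10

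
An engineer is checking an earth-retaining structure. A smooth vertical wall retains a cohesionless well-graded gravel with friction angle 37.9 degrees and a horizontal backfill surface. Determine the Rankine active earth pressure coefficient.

K_a = tan²(45° − φ/2) = tan²(26.05°) = 0.2389.

0.239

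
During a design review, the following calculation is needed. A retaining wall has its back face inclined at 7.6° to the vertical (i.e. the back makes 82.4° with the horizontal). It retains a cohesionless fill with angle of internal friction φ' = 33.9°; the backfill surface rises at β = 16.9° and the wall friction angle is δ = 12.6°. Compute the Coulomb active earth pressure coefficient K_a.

K_a = sin²(α+φ) / [sin²α · sin(α−δ) · (1 + √{sin(φ+δ)sin(φ−β) / (sin(α−δ)sin(α+β))})²].
With α = 82.4°, φ = 33.9°, δ = 12.6°, β = 16.9°: K_a = 0.3987.

0.399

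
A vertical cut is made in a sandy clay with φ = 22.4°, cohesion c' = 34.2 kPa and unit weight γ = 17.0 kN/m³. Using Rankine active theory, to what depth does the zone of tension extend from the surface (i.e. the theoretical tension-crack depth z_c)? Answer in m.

6.01 m

K_a = tan²(45° − 22.4°/2) = 0.4482; √K_a = 0.6694.
The active pressure is zero where K_a γ z = 2c√K_a, so z_c = 2c/(γ√K_a) = 2×34.2/(17.0×0.6694) = 6.010 m.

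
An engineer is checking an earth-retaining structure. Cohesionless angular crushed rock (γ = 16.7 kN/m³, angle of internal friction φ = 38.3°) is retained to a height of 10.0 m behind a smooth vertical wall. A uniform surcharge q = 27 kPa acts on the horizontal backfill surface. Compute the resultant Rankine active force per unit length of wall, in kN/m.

259 kN/m

K_a = tan²(45° − φ/2) = 0.2347.
Soil triangle: ½ K_a γ H² = 0.5×0.2347×16.7×10.0² = 196.0 kN/m.
Surcharge rectangle: K_a q H = 0.2347×27×10.0 = 63.38 kN/m.
Total = 196.0 + 63.38 = 259.4 kN/m.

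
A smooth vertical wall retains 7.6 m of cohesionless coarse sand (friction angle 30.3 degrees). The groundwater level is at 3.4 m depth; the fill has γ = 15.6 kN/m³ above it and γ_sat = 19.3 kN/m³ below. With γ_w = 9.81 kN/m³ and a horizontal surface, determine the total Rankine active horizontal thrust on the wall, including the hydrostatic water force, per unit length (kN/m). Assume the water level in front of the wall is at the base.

K_a = tan²(45° − φ/2) = 0.3293.
γ' = 19.3 − 9.81 = 9.490 kN/m³. Depth below WT = 4.2 m.
σ'_h at WT = K_a γ d_w = 17.47 kPa; at base = 17.47 + K_a γ' × 4.2 = 30.59 kPa.
P₁ (0–3.4 m) = ½×17.47×3.4 = 29.69. P₂ (3.4–7.6 m) = ½(17.47+30.59)×4.2 = 100.9.
P_w = ½ γ_w h₂² = 0.5×9.81×4.2² = 86.52. Total = 29.69+100.9+86.52 = 217.1 kN/m.

217 kN/m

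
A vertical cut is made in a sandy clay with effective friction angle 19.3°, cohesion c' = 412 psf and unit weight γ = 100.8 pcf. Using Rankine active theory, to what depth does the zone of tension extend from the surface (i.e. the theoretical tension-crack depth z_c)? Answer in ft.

K_a = tan²(45° − 19.3°/2) = 0.5032; √K_a = 0.7094.
The active pressure is zero where K_a γ z = 2c√K_a, so z_c = 2c/(γ√K_a) = 2×412/(100.8×0.7094) = 11.52 ft.

11.5 ft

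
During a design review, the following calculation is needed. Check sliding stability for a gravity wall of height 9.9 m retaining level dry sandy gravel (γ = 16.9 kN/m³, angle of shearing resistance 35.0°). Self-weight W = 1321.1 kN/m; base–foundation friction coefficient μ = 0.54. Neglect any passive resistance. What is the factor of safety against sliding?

K_a = tan²(45° − 35.0°/2) = 0.2710.
P_a = ½K_aγH² = 0.5×0.2710×16.9×9.9² = 224.4 kN/m, acting at H/3 = 3.300 m above the base.
FS_sliding = μW / P_a = 0.54×1321.1 / 224.4 = 3.179.

3.18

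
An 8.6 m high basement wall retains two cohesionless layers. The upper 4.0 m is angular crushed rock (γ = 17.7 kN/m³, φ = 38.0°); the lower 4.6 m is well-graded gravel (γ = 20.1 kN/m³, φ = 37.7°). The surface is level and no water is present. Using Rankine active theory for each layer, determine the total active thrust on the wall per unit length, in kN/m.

163 kN/m

K_a1 = tan²(45°−38.0°/2) = 0.2379; K_a2 = tan²(45°−37.7°/2) = 0.2411.
Layer 1: σ at base = K_a1 γ₁ h₁ = 16.84 kPa; P₁ = ½×16.84×4.0 = 33.68.
Layer 2: σ_v at top = γ₁h₁ = 70.80; σ_h top = K_a2×70.80 = 17.07; σ_h base = K_a2×(70.80+20.1×4.6) = 39.36.
P₂ = ½(17.07+39.36)×4.6 = 129.8. Total P_a = 33.68+129.8 = 163.5 kN/m.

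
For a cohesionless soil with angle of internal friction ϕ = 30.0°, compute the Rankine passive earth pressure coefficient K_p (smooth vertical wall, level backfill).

K_p = (1 + sin φ)/(1 − sin φ) = tan²(45° + 30.0°/2) = 3.000.

3.00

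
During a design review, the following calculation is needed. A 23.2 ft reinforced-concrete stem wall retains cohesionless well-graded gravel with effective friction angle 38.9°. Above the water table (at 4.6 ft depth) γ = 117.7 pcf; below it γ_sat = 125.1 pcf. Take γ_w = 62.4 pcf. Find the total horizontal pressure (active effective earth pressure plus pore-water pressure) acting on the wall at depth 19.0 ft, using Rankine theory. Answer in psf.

1230 psf

K_a = (1 − sin φ)/(1 + sin φ) = 0.2285.
γ' = 125.1 − 62.4 = 62.70 pcf.
Effective vertical stress at 19.0 ft: σ'_v = 117.7×4.6 + 62.70×14.4 = 1444 psf.
σ'_h = K_a σ'_v = 0.2285 × 1444 = 330.1 psf; u = γ_w × 14.4 = 898.6 psf.
Total σ_h = 330.1 + 898.6 = 1229 psf.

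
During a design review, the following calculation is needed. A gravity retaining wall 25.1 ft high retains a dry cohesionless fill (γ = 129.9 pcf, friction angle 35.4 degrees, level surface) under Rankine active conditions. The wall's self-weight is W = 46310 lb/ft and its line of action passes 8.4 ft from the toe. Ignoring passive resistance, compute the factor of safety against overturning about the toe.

4.27

K_a = tan²(45° − 35.4°/2) = 0.2664.
P_a = ½K_aγH² = 0.5×0.2664×129.9×25.1² = 10900 lb/ft, acting at H/3 = 8.367 ft above the base.
Overturning moment M_o = P_a × H/3 = 10900 × 8.367 = 91200.
Resisting moment M_r = W × 8.4 = 46310 × 8.4 = 389000.
FS_overturning = M_r/M_o = 389000/91200 = 4.265.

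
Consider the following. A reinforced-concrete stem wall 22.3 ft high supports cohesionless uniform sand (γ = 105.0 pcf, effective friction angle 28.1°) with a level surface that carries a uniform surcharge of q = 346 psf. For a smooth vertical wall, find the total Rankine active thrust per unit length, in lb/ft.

K_a = tan²(45° − φ/2) = 0.3596.
Soil triangle: ½ K_a γ H² = 0.5×0.3596×105.0×22.3² = 9389 lb/ft.
Surcharge rectangle: K_a q H = 0.3596×346×22.3 = 2775 lb/ft.
Total = 9389 + 2775 = 12160 lb/ft.

12200 lb/ft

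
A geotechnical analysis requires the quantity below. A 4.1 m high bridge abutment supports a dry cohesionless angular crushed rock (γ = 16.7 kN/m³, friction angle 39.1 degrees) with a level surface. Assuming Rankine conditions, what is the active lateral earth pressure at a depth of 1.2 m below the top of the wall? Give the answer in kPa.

K_a = (1 − sin φ)/(1 + sin φ) = 0.2265.
σ_h = K_a γ z = 0.2265 × 16.7 × 1.2 = 4.539 kPa.

4.54 kPa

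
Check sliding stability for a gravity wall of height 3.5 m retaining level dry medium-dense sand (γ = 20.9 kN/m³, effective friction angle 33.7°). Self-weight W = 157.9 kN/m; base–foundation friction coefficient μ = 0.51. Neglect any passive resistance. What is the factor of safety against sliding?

K_a = tan²(45° − 33.7°/2) = 0.2863.
P_a = ½K_aγH² = 0.5×0.2863×20.9×3.5² = 36.65 kN/m, acting at H/3 = 1.167 m above the base.
FS_sliding = μW / P_a = 0.51×157.9 / 36.65 = 2.197.

2.20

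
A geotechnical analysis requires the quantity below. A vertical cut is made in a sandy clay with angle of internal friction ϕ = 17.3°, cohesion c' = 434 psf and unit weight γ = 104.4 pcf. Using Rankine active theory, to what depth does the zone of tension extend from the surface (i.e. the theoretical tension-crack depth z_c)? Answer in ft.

K_a = tan²(45° − 17.3°/2) = 0.5416; √K_a = 0.7359.
The active pressure is zero where K_a γ z = 2c√K_a, so z_c = 2c/(γ√K_a) = 2×434/(104.4×0.7359) = 11.30 ft.

11.3 ft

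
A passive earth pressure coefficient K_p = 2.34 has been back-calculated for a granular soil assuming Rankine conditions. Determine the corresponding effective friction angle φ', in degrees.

23.7°

K_p = (1+sin φ)/(1−sin φ) ⇒ sin φ = (K_p − 1)/(K_p + 1) = 0.4012.
φ = arcsin(0.4012) = 23.65°.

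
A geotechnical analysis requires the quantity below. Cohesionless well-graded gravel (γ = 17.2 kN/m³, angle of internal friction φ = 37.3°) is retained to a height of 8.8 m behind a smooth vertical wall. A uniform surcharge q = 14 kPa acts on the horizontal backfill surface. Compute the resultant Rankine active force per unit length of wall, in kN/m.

194 kN/m

K_a = tan²(45° − φ/2) = 0.2453.
Soil triangle: ½ K_a γ H² = 0.5×0.2453×17.2×8.8² = 163.4 kN/m.
Surcharge rectangle: K_a q H = 0.2453×14×8.8 = 30.23 kN/m.
Total = 163.4 + 30.23 = 193.6 kN/m.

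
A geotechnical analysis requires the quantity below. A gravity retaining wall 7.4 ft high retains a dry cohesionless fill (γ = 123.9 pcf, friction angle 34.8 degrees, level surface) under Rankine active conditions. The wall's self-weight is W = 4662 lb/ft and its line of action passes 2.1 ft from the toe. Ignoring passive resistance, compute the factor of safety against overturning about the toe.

K_a = tan²(45° − 34.8°/2) = 0.2733.
P_a = ½K_aγH² = 0.5×0.2733×123.9×7.4² = 927.2 lb/ft, acting at H/3 = 2.467 ft above the base.
Overturning moment M_o = P_a × H/3 = 927.2 × 2.467 = 2287.
Resisting moment M_r = W × 2.1 = 4662 × 2.1 = 9790.
FS_overturning = M_r/M_o = 9790/2287 = 4.281.

4.28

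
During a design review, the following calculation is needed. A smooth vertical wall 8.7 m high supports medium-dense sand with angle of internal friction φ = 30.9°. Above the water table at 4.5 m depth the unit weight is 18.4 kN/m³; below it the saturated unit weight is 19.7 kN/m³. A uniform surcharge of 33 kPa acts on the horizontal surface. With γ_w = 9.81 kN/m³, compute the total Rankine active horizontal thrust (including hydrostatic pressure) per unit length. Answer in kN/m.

K_a = tan²(45° − φ/2) = 0.3214.
γ' = 19.7 − 9.81 = 9.890 kN/m³. h₂ = H − d_w = 4.2 m.
σ'_h: at surface K_a·q = 10.61; at WT K_a(q+γd_w) = 37.22; at base K_a(q+γd_w+γ'h₂) = 50.57 kPa.
P₁ = ½(10.61+37.22)×4.5 = 107.6; P₂ = ½(37.22+50.57)×4.2 = 184.4; P_w = ½γ_w h₂² = 86.52.
Total = 107.6+184.4+86.52 = 378.5 kN/m.

378 kN/m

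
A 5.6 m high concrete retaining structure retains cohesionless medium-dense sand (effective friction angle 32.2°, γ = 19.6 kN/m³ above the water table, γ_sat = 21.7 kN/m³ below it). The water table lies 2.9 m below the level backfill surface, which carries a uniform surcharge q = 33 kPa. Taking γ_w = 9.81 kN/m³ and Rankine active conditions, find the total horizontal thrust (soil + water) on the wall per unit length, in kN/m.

K_a = tan²(45° − φ/2) = 0.3047.
γ' = 21.7 − 9.81 = 11.89 kN/m³. h₂ = H − d_w = 2.7 m.
σ'_h: at surface K_a·q = 10.06; at WT K_a(q+γd_w) = 27.38; at base K_a(q+γd_w+γ'h₂) = 37.16 kPa.
P₁ = ½(10.06+27.38)×2.9 = 54.28; P₂ = ½(27.38+37.16)×2.7 = 87.13; P_w = ½γ_w h₂² = 35.76.
Total = 54.28+87.13+35.76 = 177.2 kN/m.

177 kN/m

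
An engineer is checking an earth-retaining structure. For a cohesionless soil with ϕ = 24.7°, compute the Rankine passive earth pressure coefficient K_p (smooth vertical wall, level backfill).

K_p = (1 + sin φ)/(1 − sin φ) = tan²(45° + 24.7°/2) = 2.436.

2.44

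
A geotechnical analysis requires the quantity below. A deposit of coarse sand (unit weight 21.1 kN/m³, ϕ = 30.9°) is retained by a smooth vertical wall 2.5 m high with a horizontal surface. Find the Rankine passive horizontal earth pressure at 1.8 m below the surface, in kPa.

118 kPa

K_p = (1 + sin φ)/(1 − sin φ) = 3.111.
σ_h = K_p γ z = 3.111 × 21.1 × 1.8 = 118.2 kPa.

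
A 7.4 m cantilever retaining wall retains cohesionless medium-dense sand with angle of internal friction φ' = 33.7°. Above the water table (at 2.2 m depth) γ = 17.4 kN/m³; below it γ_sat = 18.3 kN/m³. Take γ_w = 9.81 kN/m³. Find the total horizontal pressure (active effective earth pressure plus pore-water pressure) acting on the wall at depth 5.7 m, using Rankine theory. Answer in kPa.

K_a = (1 − sin φ)/(1 + sin φ) = 0.2863.
γ' = 18.3 − 9.81 = 8.490 kN/m³.
Effective vertical stress at 5.7 m: σ'_v = 17.4×2.2 + 8.490×3.50 = 68.00 kPa.
σ'_h = K_a σ'_v = 0.2863 × 68.00 = 19.47 kPa; u = γ_w × 3.50 = 34.34 kPa.
Total σ_h = 19.47 + 34.34 = 53.80 kPa.

53.8 kPa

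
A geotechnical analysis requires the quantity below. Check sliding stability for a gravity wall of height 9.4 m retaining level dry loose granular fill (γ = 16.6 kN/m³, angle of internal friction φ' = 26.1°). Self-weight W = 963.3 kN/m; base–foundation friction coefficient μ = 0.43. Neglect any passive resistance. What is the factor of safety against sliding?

K_a = tan²(45° − 26.1°/2) = 0.3889.
P_a = ½K_aγH² = 0.5×0.3889×16.6×9.4² = 285.2 kN/m, acting at H/3 = 3.133 m above the base.
FS_sliding = μW / P_a = 0.43×963.3 / 285.2 = 1.452.

1.45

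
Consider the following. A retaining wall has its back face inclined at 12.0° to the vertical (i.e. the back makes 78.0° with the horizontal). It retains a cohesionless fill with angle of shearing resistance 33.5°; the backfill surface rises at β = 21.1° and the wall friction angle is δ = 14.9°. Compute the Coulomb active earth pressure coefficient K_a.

K_a = sin²(α+φ) / [sin²α · sin(α−δ) · (1 + √{sin(φ+δ)sin(φ−β) / (sin(α−δ)sin(α+β))})²].
With α = 78.0°, φ = 33.5°, δ = 14.9°, β = 21.1°: K_a = 0.4982.

0.498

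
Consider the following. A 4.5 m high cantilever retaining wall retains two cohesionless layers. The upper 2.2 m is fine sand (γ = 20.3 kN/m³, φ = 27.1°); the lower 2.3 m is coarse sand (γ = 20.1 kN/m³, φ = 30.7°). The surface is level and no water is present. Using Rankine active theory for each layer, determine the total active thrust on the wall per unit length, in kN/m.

68.9 kN/m

K_a1 = tan²(45°−27.1°/2) = 0.3741; K_a2 = tan²(45°−30.7°/2) = 0.3240.
Layer 1: σ at base = K_a1 γ₁ h₁ = 16.71 kPa; P₁ = ½×16.71×2.2 = 18.38.
Layer 2: σ_v at top = γ₁h₁ = 44.66; σ_h top = K_a2×44.66 = 14.47; σ_h base = K_a2×(44.66+20.1×2.3) = 29.45.
P₂ = ½(14.47+29.45)×2.3 = 50.51. Total P_a = 18.38+50.51 = 68.89 kN/m.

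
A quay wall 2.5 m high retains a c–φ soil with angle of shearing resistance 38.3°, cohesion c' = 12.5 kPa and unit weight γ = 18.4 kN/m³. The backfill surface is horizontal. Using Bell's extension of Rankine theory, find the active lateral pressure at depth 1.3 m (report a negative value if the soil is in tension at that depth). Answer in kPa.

-6.50 kPa

K_a = (1 − sin φ)/(1 + sin φ) = 0.2347.
σ_a = K_a γ z − 2c√K_a = 0.2347×18.4×1.3 − 2×12.5×0.4845 = -6.498 kPa.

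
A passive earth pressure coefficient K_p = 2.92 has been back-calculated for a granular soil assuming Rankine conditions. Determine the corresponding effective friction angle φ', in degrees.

29.3°

K_p = (1+sin φ)/(1−sin φ) ⇒ sin φ = (K_p − 1)/(K_p + 1) = 0.4898.
φ = arcsin(0.4898) = 29.33°.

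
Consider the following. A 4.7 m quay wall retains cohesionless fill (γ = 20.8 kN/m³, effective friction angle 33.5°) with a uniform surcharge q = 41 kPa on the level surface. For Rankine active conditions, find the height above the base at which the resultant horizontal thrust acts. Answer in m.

K_a = 0.2887.
Triangular part P₁ = ½K_aγH² = 66.33 at H/3 = 1.567 m; rectangular part P₂ = K_a q H = 55.63 at H/2 = 2.350 m.
ȳ = (P₁·1.567 + P₂·2.350)/(P₁+P₂) = 1.924 m.

1.92 m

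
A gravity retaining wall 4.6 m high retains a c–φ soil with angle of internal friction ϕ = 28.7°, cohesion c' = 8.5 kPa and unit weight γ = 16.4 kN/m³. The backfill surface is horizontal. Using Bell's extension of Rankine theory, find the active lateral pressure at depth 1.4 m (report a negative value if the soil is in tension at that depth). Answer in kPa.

-2.01 kPa

K_a = (1 − sin φ)/(1 + sin φ) = 0.3511.
σ_a = K_a γ z − 2c√K_a = 0.3511×16.4×1.4 − 2×8.5×0.5926 = -2.011 kPa.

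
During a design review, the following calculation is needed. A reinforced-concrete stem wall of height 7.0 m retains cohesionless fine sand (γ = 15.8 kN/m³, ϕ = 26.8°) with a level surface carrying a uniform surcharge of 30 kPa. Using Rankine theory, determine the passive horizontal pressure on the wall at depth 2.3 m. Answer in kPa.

K_p = (1 + sin φ)/(1 − sin φ) = 2.642.
σ_v = γz + q = 15.8 × 2.3 + 30 = 66.34 kPa.
σ_h = K_p σ_v = 2.642 × 66.34 = 175.3 kPa.

175 kPa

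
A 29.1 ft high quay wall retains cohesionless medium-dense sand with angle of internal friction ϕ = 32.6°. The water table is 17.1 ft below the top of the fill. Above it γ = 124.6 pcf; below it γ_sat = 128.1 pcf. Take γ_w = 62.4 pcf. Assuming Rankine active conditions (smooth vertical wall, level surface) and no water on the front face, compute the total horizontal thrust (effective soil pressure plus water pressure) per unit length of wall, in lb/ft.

K_a = tan²(45° − φ/2) = 0.2997.
γ' = 128.1 − 62.4 = 65.70 pcf. Depth below WT = 12.0 ft.
σ'_h at WT = K_a γ d_w = 638.6 psf; at base = 638.6 + K_a γ' × 12.0 = 875.0 psf.
P₁ (0–17.1 ft) = ½×638.6×17.1 = 5460. P₂ (17.1–29.1 ft) = ½(638.6+875.0)×12.0 = 9082.
P_w = ½ γ_w h₂² = 0.5×62.4×12.0² = 4493. Total = 5460+9082+4493 = 19030 lb/ft.

19000 lb/ft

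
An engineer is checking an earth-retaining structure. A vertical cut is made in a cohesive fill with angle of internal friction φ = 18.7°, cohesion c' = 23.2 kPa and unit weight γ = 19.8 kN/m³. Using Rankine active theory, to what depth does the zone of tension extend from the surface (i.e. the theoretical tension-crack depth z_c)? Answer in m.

3.27 m

K_a = tan²(45° − 18.7°/2) = 0.5144; √K_a = 0.7173.
The active pressure is zero where K_a γ z = 2c√K_a, so z_c = 2c/(γ√K_a) = 2×23.2/(19.8×0.7173) = 3.267 m.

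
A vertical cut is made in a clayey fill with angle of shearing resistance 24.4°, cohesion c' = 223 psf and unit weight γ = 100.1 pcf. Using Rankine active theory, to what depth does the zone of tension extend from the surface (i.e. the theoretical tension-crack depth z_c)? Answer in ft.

K_a = tan²(45° − 24.4°/2) = 0.4153; √K_a = 0.6445.
The active pressure is zero where K_a γ z = 2c√K_a, so z_c = 2c/(γ√K_a) = 2×223/(100.1×0.6445) = 6.914 ft.

6.91 ft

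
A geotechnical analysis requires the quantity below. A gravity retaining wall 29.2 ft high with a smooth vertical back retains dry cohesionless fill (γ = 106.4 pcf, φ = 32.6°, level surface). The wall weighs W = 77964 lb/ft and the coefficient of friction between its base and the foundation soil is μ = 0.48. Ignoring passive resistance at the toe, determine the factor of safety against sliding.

2.75

K_a = tan²(45° − 32.6°/2) = 0.2997.
P_a = ½K_aγH² = 0.5×0.2997×106.4×29.2² = 13600 lb/ft, acting at H/3 = 9.733 ft above the base.
FS_sliding = μW / P_a = 0.48×77964 / 13600 = 2.752.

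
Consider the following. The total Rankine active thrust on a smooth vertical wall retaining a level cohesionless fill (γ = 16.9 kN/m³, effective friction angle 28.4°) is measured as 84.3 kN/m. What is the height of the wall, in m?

K_a = 0.3554. P_a = ½ K_a γ H² ⇒ H = √(2P_a/(K_a γ)).
H = √(2×84.3/(0.3554×16.9)) = 5.298 m.

5.30 m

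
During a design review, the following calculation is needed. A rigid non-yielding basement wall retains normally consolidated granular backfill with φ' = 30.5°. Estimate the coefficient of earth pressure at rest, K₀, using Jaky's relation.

0.492

K₀ = 1 − sin φ' = 1 − sin 30.5° = 0.4925.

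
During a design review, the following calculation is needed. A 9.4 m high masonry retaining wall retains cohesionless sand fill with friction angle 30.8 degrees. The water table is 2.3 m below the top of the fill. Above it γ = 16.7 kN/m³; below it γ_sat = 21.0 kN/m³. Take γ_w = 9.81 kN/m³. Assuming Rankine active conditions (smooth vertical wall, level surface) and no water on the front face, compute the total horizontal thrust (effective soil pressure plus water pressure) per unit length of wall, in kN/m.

441 kN/m

K_a = tan²(45° − φ/2) = 0.3227.
γ' = 21.0 − 9.81 = 11.19 kN/m³. Depth below WT = 7.1 m.
σ'_h at WT = K_a γ d_w = 12.40 kPa; at base = 12.40 + K_a γ' × 7.1 = 38.03 kPa.
P₁ (0–2.3 m) = ½×12.40×2.3 = 14.25. P₂ (2.3–9.4 m) = ½(12.40+38.03)×7.1 = 179.0.
P_w = ½ γ_w h₂² = 0.5×9.81×7.1² = 247.3. Total = 14.25+179.0+247.3 = 440.5 kN/m.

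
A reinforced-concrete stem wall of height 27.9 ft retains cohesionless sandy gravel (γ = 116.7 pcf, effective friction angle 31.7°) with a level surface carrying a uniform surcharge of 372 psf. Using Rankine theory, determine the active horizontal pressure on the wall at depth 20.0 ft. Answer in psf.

842 psf

K_a = (1 − sin φ)/(1 + sin φ) = 0.3111.
σ_v = γz + q = 116.7 × 20.0 + 372 = 2706 psf.
σ_h = K_a σ_v = 0.3111 × 2706 = 841.8 psf.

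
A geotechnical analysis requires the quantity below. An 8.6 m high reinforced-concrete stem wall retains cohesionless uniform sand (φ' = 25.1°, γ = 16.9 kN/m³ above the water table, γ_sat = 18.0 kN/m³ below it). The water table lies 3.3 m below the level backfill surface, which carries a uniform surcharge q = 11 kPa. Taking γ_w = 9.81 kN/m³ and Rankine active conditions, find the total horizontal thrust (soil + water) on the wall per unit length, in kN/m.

K_a = tan²(45° − φ/2) = 0.4043.
γ' = 18.0 − 9.81 = 8.190 kN/m³. h₂ = H − d_w = 5.3 m.
σ'_h: at surface K_a·q = 4.447; at WT K_a(q+γd_w) = 26.99; at base K_a(q+γd_w+γ'h₂) = 44.54 kPa.
P₁ = ½(4.447+26.99)×3.3 = 51.88; P₂ = ½(26.99+44.54)×5.3 = 189.6; P_w = ½γ_w h₂² = 137.8.
Total = 51.88+189.6+137.8 = 379.2 kN/m.

379 kN/m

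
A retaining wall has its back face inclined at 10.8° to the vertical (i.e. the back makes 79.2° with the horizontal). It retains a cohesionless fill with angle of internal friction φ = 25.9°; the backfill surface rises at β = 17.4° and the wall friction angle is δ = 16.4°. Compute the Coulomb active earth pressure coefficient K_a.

K_a = sin²(α+φ) / [sin²α · sin(α−δ) · (1 + √{sin(φ+δ)sin(φ−β) / (sin(α−δ)sin(α+β))})²].
With α = 79.2°, φ = 25.9°, δ = 16.4°, β = 17.4°: K_a = 0.6089.

0.609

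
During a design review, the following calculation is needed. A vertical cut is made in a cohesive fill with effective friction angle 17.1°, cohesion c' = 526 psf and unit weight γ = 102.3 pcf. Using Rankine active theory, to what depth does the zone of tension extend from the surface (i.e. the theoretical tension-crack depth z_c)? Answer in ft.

K_a = tan²(45° − 17.1°/2) = 0.5455; √K_a = 0.7386.
The active pressure is zero where K_a γ z = 2c√K_a, so z_c = 2c/(γ√K_a) = 2×526/(102.3×0.7386) = 13.92 ft.

13.9 ft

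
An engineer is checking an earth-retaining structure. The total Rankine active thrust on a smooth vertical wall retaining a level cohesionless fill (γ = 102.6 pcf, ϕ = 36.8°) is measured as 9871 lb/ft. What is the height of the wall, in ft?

K_a = 0.2508. P_a = ½ K_a γ H² ⇒ H = √(2P_a/(K_a γ)).
H = √(2×9871/(0.2508×102.6)) = 27.70 ft.

27.7 ft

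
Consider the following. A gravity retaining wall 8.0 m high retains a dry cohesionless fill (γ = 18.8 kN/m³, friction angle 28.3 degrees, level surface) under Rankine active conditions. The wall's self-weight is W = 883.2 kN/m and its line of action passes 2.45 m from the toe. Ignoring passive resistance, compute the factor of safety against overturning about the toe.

K_a = tan²(45° − 28.3°/2) = 0.3568.
P_a = ½K_aγH² = 0.5×0.3568×18.8×8.0² = 214.6 kN/m, acting at H/3 = 2.667 m above the base.
Overturning moment M_o = P_a × H/3 = 214.6 × 2.667 = 572.4.
Resisting moment M_r = W × 2.45 = 883.2 × 2.45 = 2164.
FS_overturning = M_r/M_o = 2164/572.4 = 3.781.

3.78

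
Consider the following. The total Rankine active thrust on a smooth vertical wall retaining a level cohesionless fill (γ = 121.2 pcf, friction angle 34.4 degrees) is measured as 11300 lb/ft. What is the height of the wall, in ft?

K_a = 0.2780. P_a = ½ K_a γ H² ⇒ H = √(2P_a/(K_a γ)).
H = √(2×11300/(0.2780×121.2)) = 25.90 ft.

25.9 ft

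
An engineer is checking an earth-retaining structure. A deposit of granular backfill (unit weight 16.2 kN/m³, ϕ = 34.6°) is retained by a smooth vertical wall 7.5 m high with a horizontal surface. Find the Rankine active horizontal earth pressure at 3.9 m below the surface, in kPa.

17.4 kPa

K_a = (1 − sin φ)/(1 + sin φ) = 0.2756.
σ_h = K_a γ z = 0.2756 × 16.2 × 3.9 = 17.41 kPa.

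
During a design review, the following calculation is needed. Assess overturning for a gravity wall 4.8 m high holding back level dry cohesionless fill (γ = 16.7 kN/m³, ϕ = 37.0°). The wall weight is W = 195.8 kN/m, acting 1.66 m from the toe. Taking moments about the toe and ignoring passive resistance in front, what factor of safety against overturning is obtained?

4.25

K_a = tan²(45° − 37.0°/2) = 0.2486.
P_a = ½K_aγH² = 0.5×0.2486×16.7×4.8² = 47.82 kN/m, acting at H/3 = 1.600 m above the base.
Overturning moment M_o = P_a × H/3 = 47.82 × 1.600 = 76.52.
Resisting moment M_r = W × 1.66 = 195.8 × 1.66 = 325.0.
FS_overturning = M_r/M_o = 325.0/76.52 = 4.248.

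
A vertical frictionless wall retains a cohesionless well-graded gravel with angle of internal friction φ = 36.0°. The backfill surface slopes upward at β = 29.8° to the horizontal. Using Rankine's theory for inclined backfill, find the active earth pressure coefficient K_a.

0.407

K_a = cos β · (cos β − √(cos²β − cos²φ)) / (cos β + √(cos²β − cos²φ)).
cos β = 0.8678, cos φ = 0.8090, √(cos²β − cos²φ) = 0.3139.
K_a = 0.8678 × (0.8678 − 0.3139)/(0.8678 + 0.3139) = 0.4068.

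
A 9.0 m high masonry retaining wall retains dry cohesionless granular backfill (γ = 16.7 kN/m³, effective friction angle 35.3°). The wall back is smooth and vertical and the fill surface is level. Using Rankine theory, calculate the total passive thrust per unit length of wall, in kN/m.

2530 kN/m

K_p = tan²(45° + φ/2) = 3.738.
P_p = ½ K_p γ H² = 0.5 × 3.738 × 16.7 × 9.0² = 2528 kN/m.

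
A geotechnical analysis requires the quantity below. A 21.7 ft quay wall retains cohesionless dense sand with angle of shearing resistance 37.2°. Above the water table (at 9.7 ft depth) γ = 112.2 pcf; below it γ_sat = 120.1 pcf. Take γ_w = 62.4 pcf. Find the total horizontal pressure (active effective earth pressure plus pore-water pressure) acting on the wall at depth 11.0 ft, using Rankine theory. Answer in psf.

K_a = (1 − sin φ)/(1 + sin φ) = 0.2464.
γ' = 120.1 − 62.4 = 57.70 pcf.
Effective vertical stress at 11.0 ft: σ'_v = 112.2×9.7 + 57.70×1.30 = 1163 psf.
σ'_h = K_a σ'_v = 0.2464 × 1163 = 286.7 psf; u = γ_w × 1.30 = 81.12 psf.
Total σ_h = 286.7 + 81.12 = 367.8 psf.

368 psf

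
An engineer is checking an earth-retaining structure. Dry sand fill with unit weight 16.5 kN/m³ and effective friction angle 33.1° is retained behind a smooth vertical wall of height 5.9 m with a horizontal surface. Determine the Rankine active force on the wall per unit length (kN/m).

K_a = tan²(45° − φ/2) = 0.2936.
P_a = ½ K_a γ H² = 0.5 × 0.2936 × 16.5 × 5.9² = 84.31 kN/m.

84.3 kN/m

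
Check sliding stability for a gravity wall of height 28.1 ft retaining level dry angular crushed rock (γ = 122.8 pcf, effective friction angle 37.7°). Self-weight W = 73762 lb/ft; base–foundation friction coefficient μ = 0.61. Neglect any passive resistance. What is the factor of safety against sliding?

3.85

K_a = tan²(45° − 37.7°/2) = 0.2411.
P_a = ½K_aγH² = 0.5×0.2411×122.8×28.1² = 11690 lb/ft, acting at H/3 = 9.367 ft above the base.
FS_sliding = μW / P_a = 0.61×73762 / 11690 = 3.850.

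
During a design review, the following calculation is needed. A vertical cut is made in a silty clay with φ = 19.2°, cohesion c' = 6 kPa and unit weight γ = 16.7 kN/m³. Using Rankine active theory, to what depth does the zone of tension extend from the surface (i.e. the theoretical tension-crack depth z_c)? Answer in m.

K_a = tan²(45° − 19.2°/2) = 0.5050; √K_a = 0.7107.
The active pressure is zero where K_a γ z = 2c√K_a, so z_c = 2c/(γ√K_a) = 2×6/(16.7×0.7107) = 1.011 m.

1.01 m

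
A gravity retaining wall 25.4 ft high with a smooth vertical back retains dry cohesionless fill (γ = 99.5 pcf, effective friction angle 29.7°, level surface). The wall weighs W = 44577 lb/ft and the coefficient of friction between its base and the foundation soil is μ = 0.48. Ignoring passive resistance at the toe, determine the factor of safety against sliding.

1.98

K_a = tan²(45° − 29.7°/2) = 0.3374.
P_a = ½K_aγH² = 0.5×0.3374×99.5×25.4² = 10830 lb/ft, acting at H/3 = 8.467 ft above the base.
FS_sliding = μW / P_a = 0.48×44577 / 10830 = 1.976.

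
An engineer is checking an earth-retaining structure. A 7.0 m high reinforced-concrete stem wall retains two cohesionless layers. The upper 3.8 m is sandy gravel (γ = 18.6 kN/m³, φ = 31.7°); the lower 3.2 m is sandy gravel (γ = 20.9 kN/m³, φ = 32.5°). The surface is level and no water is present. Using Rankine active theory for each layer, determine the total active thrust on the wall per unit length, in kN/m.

K_a1 = tan²(45°−31.7°/2) = 0.3111; K_a2 = tan²(45°−32.5°/2) = 0.3010.
Layer 1: σ at base = K_a1 γ₁ h₁ = 21.99 kPa; P₁ = ½×21.99×3.8 = 41.77.
Layer 2: σ_v at top = γ₁h₁ = 70.68; σ_h top = K_a2×70.68 = 21.27; σ_h base = K_a2×(70.68+20.9×3.2) = 41.40.
P₂ = ½(21.27+41.40)×3.2 = 100.3. Total P_a = 41.77+100.3 = 142.1 kN/m.

142 kN/m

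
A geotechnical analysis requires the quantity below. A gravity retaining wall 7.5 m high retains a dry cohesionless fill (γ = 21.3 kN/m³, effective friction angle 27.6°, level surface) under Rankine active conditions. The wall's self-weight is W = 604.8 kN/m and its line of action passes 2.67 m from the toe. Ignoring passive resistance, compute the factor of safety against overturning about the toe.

2.94

K_a = tan²(45° − 27.6°/2) = 0.3668.
P_a = ½K_aγH² = 0.5×0.3668×21.3×7.5² = 219.7 kN/m, acting at H/3 = 2.500 m above the base.
Overturning moment M_o = P_a × H/3 = 219.7 × 2.500 = 549.3.
Resisting moment M_r = W × 2.67 = 604.8 × 2.67 = 1615.
FS_overturning = M_r/M_o = 1615/549.3 = 2.940.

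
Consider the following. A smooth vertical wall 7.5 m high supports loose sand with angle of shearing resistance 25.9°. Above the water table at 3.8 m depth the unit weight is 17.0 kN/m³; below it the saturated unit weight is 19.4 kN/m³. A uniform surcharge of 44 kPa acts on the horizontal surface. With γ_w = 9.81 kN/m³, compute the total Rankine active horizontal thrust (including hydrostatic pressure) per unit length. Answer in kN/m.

364 kN/m

K_a = tan²(45° − φ/2) = 0.3920.
γ' = 19.4 − 9.81 = 9.590 kN/m³. h₂ = H − d_w = 3.7 m.
σ'_h: at surface K_a·q = 17.25; at WT K_a(q+γd_w) = 42.57; at base K_a(q+γd_w+γ'h₂) = 56.48 kPa.
P₁ = ½(17.25+42.57)×3.8 = 113.7; P₂ = ½(42.57+56.48)×3.7 = 183.2; P_w = ½γ_w h₂² = 67.15.
Total = 113.7+183.2+67.15 = 364.0 kN/m.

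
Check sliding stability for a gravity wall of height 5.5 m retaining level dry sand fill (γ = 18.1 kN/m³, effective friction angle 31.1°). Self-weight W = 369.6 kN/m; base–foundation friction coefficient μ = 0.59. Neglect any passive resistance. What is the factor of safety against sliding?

2.50

K_a = tan²(45° − 31.1°/2) = 0.3188.
P_a = ½K_aγH² = 0.5×0.3188×18.1×5.5² = 87.27 kN/m, acting at H/3 = 1.833 m above the base.
FS_sliding = μW / P_a = 0.59×369.6 / 87.27 = 2.499.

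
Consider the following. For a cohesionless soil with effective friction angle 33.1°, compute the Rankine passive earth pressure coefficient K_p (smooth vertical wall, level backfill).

3.41

K_p = (1 + sin φ)/(1 − sin φ) = tan²(45° + 33.1°/2) = 3.406.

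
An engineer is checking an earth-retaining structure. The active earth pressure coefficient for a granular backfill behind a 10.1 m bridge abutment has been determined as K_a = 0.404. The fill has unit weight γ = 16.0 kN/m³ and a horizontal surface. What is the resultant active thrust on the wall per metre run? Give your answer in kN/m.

330 kN/m

P = ½ K_a γ H² = 0.5 × 0.404 × 16.0 × 10.1² = 329.7 kN/m.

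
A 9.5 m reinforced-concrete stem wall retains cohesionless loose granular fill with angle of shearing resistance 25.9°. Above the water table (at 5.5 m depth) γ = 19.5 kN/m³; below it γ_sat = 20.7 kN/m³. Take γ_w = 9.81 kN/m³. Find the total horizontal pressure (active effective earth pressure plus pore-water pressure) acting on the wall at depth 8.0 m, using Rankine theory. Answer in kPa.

77.2 kPa

K_a = (1 − sin φ)/(1 + sin φ) = 0.3920.
γ' = 20.7 − 9.81 = 10.89 kN/m³.
Effective vertical stress at 8.0 m: σ'_v = 19.5×5.5 + 10.89×2.50 = 134.5 kPa.
σ'_h = K_a σ'_v = 0.3920 × 134.5 = 52.71 kPa; u = γ_w × 2.50 = 24.53 kPa.
Total σ_h = 52.71 + 24.53 = 77.24 kPa.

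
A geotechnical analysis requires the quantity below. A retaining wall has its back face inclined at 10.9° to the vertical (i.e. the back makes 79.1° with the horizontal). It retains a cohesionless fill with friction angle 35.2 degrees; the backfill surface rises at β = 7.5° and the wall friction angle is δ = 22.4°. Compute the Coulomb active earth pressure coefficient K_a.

K_a = sin²(α+φ) / [sin²α · sin(α−δ) · (1 + √{sin(φ+δ)sin(φ−β) / (sin(α−δ)sin(α+β))})²].
With α = 79.1°, φ = 35.2°, δ = 22.4°, β = 7.5°: K_a = 0.3626.

0.363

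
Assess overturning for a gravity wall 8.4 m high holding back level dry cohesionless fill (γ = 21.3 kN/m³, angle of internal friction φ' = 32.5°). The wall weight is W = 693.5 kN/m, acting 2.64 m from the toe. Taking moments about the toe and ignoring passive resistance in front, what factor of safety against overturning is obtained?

2.89

K_a = tan²(45° − 32.5°/2) = 0.3010.
P_a = ½K_aγH² = 0.5×0.3010×21.3×8.4² = 226.2 kN/m, acting at H/3 = 2.800 m above the base.
Overturning moment M_o = P_a × H/3 = 226.2 × 2.800 = 633.3.
Resisting moment M_r = W × 2.64 = 693.5 × 2.64 = 1831.
FS_overturning = M_r/M_o = 1831/633.3 = 2.891.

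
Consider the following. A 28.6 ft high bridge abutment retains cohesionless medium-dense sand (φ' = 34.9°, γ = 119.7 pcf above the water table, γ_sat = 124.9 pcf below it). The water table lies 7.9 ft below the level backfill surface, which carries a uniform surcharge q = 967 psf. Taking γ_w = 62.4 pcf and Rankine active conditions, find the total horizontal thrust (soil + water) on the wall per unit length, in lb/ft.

K_a = tan²(45° − φ/2) = 0.2721.
γ' = 124.9 − 62.4 = 62.50 pcf. h₂ = H − d_w = 20.7 ft.
σ'_h: at surface K_a·q = 263.2; at WT K_a(q+γd_w) = 520.5; at base K_a(q+γd_w+γ'h₂) = 872.6 psf.
P₁ = ½(263.2+520.5)×7.9 = 3096; P₂ = ½(520.5+872.6)×20.7 = 14420; P_w = ½γ_w h₂² = 13370.
Total = 3096+14420+13370 = 30880 lb/ft.

30900 lb/ft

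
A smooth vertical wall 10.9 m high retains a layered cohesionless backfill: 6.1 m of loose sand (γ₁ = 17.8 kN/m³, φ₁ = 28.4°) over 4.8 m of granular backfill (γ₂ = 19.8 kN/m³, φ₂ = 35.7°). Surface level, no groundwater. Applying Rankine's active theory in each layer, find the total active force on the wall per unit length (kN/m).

315 kN/m

K_a1 = tan²(45°−28.4°/2) = 0.3554; K_a2 = tan²(45°−35.7°/2) = 0.2630.
Layer 1: σ at base = K_a1 γ₁ h₁ = 38.58 kPa; P₁ = ½×38.58×6.1 = 117.7.
Layer 2: σ_v at top = γ₁h₁ = 108.6; σ_h top = K_a2×108.6 = 28.56; σ_h base = K_a2×(108.6+19.8×4.8) = 53.55.
P₂ = ½(28.56+53.55)×4.8 = 197.1. Total P_a = 117.7+197.1 = 314.7 kN/m.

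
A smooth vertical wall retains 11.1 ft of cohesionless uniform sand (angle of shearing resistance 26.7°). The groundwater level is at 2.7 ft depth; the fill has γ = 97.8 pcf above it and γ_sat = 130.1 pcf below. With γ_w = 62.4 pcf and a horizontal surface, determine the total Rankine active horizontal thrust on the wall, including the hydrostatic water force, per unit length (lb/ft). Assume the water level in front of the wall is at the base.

K_a = tan²(45° − φ/2) = 0.3800.
γ' = 130.1 − 62.4 = 67.70 pcf. Depth below WT = 8.4 ft.
σ'_h at WT = K_a γ d_w = 100.3 psf; at base = 100.3 + K_a γ' × 8.4 = 316.4 psf.
P₁ (0–2.7 ft) = ½×100.3×2.7 = 135.4. P₂ (2.7–11.1 ft) = ½(100.3+316.4)×8.4 = 1750.
P_w = ½ γ_w h₂² = 0.5×62.4×8.4² = 2201. Total = 135.4+1750+2201 = 4087 lb/ft.

4090 lb/ft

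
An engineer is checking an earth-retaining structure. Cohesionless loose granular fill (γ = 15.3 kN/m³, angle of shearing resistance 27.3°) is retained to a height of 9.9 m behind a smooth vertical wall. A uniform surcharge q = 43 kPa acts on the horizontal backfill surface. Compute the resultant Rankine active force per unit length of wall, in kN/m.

436 kN/m

K_a = tan²(45° − φ/2) = 0.3711.
Soil triangle: ½ K_a γ H² = 0.5×0.3711×15.3×9.9² = 278.3 kN/m.
Surcharge rectangle: K_a q H = 0.3711×43×9.9 = 158.0 kN/m.
Total = 278.3 + 158.0 = 436.3 kN/m.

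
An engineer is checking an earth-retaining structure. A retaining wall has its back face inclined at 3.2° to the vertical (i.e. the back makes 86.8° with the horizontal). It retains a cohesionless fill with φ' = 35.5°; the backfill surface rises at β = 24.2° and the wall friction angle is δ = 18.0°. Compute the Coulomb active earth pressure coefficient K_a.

0.378

K_a = sin²(α+φ) / [sin²α · sin(α−δ) · (1 + √{sin(φ+δ)sin(φ−β) / (sin(α−δ)sin(α+β))})²].
With α = 86.8°, φ = 35.5°, δ = 18.0°, β = 24.2°: K_a = 0.3784.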